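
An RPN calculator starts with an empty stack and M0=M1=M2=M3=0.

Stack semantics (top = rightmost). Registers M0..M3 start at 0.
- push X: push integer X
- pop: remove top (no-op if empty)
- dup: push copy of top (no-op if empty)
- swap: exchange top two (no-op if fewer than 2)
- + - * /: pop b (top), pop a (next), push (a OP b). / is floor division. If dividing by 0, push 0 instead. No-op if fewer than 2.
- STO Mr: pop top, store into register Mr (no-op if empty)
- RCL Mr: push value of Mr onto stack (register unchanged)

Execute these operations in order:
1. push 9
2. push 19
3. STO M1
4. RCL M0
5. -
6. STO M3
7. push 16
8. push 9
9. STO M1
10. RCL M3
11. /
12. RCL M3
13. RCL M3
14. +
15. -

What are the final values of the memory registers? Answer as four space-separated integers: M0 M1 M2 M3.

After op 1 (push 9): stack=[9] mem=[0,0,0,0]
After op 2 (push 19): stack=[9,19] mem=[0,0,0,0]
After op 3 (STO M1): stack=[9] mem=[0,19,0,0]
After op 4 (RCL M0): stack=[9,0] mem=[0,19,0,0]
After op 5 (-): stack=[9] mem=[0,19,0,0]
After op 6 (STO M3): stack=[empty] mem=[0,19,0,9]
After op 7 (push 16): stack=[16] mem=[0,19,0,9]
After op 8 (push 9): stack=[16,9] mem=[0,19,0,9]
After op 9 (STO M1): stack=[16] mem=[0,9,0,9]
After op 10 (RCL M3): stack=[16,9] mem=[0,9,0,9]
After op 11 (/): stack=[1] mem=[0,9,0,9]
After op 12 (RCL M3): stack=[1,9] mem=[0,9,0,9]
After op 13 (RCL M3): stack=[1,9,9] mem=[0,9,0,9]
After op 14 (+): stack=[1,18] mem=[0,9,0,9]
After op 15 (-): stack=[-17] mem=[0,9,0,9]

Answer: 0 9 0 9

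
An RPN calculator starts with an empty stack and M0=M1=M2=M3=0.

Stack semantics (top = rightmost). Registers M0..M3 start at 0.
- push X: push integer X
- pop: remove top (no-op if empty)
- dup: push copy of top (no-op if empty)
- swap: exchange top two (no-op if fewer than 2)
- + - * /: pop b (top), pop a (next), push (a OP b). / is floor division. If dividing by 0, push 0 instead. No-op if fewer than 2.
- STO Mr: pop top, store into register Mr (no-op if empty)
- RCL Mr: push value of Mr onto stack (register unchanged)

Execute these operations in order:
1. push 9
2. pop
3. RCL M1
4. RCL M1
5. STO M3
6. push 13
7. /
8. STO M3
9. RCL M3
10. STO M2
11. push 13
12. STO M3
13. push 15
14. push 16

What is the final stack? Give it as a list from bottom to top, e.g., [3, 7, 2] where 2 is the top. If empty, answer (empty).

Answer: [15, 16]

Derivation:
After op 1 (push 9): stack=[9] mem=[0,0,0,0]
After op 2 (pop): stack=[empty] mem=[0,0,0,0]
After op 3 (RCL M1): stack=[0] mem=[0,0,0,0]
After op 4 (RCL M1): stack=[0,0] mem=[0,0,0,0]
After op 5 (STO M3): stack=[0] mem=[0,0,0,0]
After op 6 (push 13): stack=[0,13] mem=[0,0,0,0]
After op 7 (/): stack=[0] mem=[0,0,0,0]
After op 8 (STO M3): stack=[empty] mem=[0,0,0,0]
After op 9 (RCL M3): stack=[0] mem=[0,0,0,0]
After op 10 (STO M2): stack=[empty] mem=[0,0,0,0]
After op 11 (push 13): stack=[13] mem=[0,0,0,0]
After op 12 (STO M3): stack=[empty] mem=[0,0,0,13]
After op 13 (push 15): stack=[15] mem=[0,0,0,13]
After op 14 (push 16): stack=[15,16] mem=[0,0,0,13]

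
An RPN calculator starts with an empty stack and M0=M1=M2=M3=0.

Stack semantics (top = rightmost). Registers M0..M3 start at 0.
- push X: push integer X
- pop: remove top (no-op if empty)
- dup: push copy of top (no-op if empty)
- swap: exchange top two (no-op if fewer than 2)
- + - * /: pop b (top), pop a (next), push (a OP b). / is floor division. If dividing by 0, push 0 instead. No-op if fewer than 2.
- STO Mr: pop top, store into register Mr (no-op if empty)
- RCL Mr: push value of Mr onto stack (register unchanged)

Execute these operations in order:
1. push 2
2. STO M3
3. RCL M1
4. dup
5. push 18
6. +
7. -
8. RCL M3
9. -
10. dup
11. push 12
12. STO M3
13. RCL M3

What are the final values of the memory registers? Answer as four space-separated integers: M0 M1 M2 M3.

Answer: 0 0 0 12

Derivation:
After op 1 (push 2): stack=[2] mem=[0,0,0,0]
After op 2 (STO M3): stack=[empty] mem=[0,0,0,2]
After op 3 (RCL M1): stack=[0] mem=[0,0,0,2]
After op 4 (dup): stack=[0,0] mem=[0,0,0,2]
After op 5 (push 18): stack=[0,0,18] mem=[0,0,0,2]
After op 6 (+): stack=[0,18] mem=[0,0,0,2]
After op 7 (-): stack=[-18] mem=[0,0,0,2]
After op 8 (RCL M3): stack=[-18,2] mem=[0,0,0,2]
After op 9 (-): stack=[-20] mem=[0,0,0,2]
After op 10 (dup): stack=[-20,-20] mem=[0,0,0,2]
After op 11 (push 12): stack=[-20,-20,12] mem=[0,0,0,2]
After op 12 (STO M3): stack=[-20,-20] mem=[0,0,0,12]
After op 13 (RCL M3): stack=[-20,-20,12] mem=[0,0,0,12]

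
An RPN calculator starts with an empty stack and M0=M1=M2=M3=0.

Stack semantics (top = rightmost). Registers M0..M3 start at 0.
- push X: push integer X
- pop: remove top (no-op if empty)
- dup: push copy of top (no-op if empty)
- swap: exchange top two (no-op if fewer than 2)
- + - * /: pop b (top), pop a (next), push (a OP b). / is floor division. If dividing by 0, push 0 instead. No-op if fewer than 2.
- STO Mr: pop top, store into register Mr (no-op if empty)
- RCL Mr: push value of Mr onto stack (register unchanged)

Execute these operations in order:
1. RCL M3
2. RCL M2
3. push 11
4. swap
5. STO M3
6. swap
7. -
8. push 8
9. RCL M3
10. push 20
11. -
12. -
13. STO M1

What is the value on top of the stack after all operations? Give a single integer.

Answer: 11

Derivation:
After op 1 (RCL M3): stack=[0] mem=[0,0,0,0]
After op 2 (RCL M2): stack=[0,0] mem=[0,0,0,0]
After op 3 (push 11): stack=[0,0,11] mem=[0,0,0,0]
After op 4 (swap): stack=[0,11,0] mem=[0,0,0,0]
After op 5 (STO M3): stack=[0,11] mem=[0,0,0,0]
After op 6 (swap): stack=[11,0] mem=[0,0,0,0]
After op 7 (-): stack=[11] mem=[0,0,0,0]
After op 8 (push 8): stack=[11,8] mem=[0,0,0,0]
After op 9 (RCL M3): stack=[11,8,0] mem=[0,0,0,0]
After op 10 (push 20): stack=[11,8,0,20] mem=[0,0,0,0]
After op 11 (-): stack=[11,8,-20] mem=[0,0,0,0]
After op 12 (-): stack=[11,28] mem=[0,0,0,0]
After op 13 (STO M1): stack=[11] mem=[0,28,0,0]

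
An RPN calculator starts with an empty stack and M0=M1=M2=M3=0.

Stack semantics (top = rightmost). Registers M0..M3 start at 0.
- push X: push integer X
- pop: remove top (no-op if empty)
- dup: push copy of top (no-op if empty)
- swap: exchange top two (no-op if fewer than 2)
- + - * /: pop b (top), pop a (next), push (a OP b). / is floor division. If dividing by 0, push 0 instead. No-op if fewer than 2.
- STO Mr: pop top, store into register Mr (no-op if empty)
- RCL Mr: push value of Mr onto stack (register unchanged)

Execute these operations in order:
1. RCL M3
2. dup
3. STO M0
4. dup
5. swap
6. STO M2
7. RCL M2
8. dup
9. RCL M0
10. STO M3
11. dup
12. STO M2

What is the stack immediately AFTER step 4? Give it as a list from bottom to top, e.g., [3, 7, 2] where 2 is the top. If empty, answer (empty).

After op 1 (RCL M3): stack=[0] mem=[0,0,0,0]
After op 2 (dup): stack=[0,0] mem=[0,0,0,0]
After op 3 (STO M0): stack=[0] mem=[0,0,0,0]
After op 4 (dup): stack=[0,0] mem=[0,0,0,0]

[0, 0]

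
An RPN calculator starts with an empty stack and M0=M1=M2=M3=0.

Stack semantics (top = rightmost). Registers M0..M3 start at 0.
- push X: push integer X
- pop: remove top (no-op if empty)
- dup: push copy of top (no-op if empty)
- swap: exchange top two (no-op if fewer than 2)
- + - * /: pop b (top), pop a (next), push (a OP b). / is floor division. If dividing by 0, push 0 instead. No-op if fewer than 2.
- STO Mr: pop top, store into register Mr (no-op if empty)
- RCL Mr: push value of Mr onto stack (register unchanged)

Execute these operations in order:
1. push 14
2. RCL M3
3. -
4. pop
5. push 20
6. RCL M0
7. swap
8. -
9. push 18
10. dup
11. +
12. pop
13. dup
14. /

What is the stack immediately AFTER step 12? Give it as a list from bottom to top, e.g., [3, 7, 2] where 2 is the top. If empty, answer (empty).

After op 1 (push 14): stack=[14] mem=[0,0,0,0]
After op 2 (RCL M3): stack=[14,0] mem=[0,0,0,0]
After op 3 (-): stack=[14] mem=[0,0,0,0]
After op 4 (pop): stack=[empty] mem=[0,0,0,0]
After op 5 (push 20): stack=[20] mem=[0,0,0,0]
After op 6 (RCL M0): stack=[20,0] mem=[0,0,0,0]
After op 7 (swap): stack=[0,20] mem=[0,0,0,0]
After op 8 (-): stack=[-20] mem=[0,0,0,0]
After op 9 (push 18): stack=[-20,18] mem=[0,0,0,0]
After op 10 (dup): stack=[-20,18,18] mem=[0,0,0,0]
After op 11 (+): stack=[-20,36] mem=[0,0,0,0]
After op 12 (pop): stack=[-20] mem=[0,0,0,0]

[-20]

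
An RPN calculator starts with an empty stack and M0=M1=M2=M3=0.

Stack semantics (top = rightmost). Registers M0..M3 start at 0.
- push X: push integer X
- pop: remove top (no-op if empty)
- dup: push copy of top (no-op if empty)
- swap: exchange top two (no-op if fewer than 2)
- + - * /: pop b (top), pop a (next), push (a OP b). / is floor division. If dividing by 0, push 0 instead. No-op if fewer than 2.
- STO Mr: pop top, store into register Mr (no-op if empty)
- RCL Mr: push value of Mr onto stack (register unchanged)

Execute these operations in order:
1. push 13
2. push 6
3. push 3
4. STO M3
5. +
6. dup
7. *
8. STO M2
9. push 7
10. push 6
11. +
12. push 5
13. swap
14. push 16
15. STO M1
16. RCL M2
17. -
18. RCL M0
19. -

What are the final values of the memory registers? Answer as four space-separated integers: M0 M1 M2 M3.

Answer: 0 16 361 3

Derivation:
After op 1 (push 13): stack=[13] mem=[0,0,0,0]
After op 2 (push 6): stack=[13,6] mem=[0,0,0,0]
After op 3 (push 3): stack=[13,6,3] mem=[0,0,0,0]
After op 4 (STO M3): stack=[13,6] mem=[0,0,0,3]
After op 5 (+): stack=[19] mem=[0,0,0,3]
After op 6 (dup): stack=[19,19] mem=[0,0,0,3]
After op 7 (*): stack=[361] mem=[0,0,0,3]
After op 8 (STO M2): stack=[empty] mem=[0,0,361,3]
After op 9 (push 7): stack=[7] mem=[0,0,361,3]
After op 10 (push 6): stack=[7,6] mem=[0,0,361,3]
After op 11 (+): stack=[13] mem=[0,0,361,3]
After op 12 (push 5): stack=[13,5] mem=[0,0,361,3]
After op 13 (swap): stack=[5,13] mem=[0,0,361,3]
After op 14 (push 16): stack=[5,13,16] mem=[0,0,361,3]
After op 15 (STO M1): stack=[5,13] mem=[0,16,361,3]
After op 16 (RCL M2): stack=[5,13,361] mem=[0,16,361,3]
After op 17 (-): stack=[5,-348] mem=[0,16,361,3]
After op 18 (RCL M0): stack=[5,-348,0] mem=[0,16,361,3]
After op 19 (-): stack=[5,-348] mem=[0,16,361,3]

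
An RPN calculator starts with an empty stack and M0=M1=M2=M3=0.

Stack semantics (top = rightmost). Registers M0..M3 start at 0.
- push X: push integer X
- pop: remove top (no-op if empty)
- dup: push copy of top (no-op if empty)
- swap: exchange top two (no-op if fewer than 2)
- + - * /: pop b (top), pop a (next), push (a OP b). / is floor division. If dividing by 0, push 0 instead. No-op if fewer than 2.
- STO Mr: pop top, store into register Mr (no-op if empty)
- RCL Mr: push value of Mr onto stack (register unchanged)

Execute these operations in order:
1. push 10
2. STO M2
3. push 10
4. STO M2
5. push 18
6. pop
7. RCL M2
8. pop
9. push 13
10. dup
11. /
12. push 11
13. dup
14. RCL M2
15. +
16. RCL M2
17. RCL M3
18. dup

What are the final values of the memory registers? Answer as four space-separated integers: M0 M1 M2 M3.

Answer: 0 0 10 0

Derivation:
After op 1 (push 10): stack=[10] mem=[0,0,0,0]
After op 2 (STO M2): stack=[empty] mem=[0,0,10,0]
After op 3 (push 10): stack=[10] mem=[0,0,10,0]
After op 4 (STO M2): stack=[empty] mem=[0,0,10,0]
After op 5 (push 18): stack=[18] mem=[0,0,10,0]
After op 6 (pop): stack=[empty] mem=[0,0,10,0]
After op 7 (RCL M2): stack=[10] mem=[0,0,10,0]
After op 8 (pop): stack=[empty] mem=[0,0,10,0]
After op 9 (push 13): stack=[13] mem=[0,0,10,0]
After op 10 (dup): stack=[13,13] mem=[0,0,10,0]
After op 11 (/): stack=[1] mem=[0,0,10,0]
After op 12 (push 11): stack=[1,11] mem=[0,0,10,0]
After op 13 (dup): stack=[1,11,11] mem=[0,0,10,0]
After op 14 (RCL M2): stack=[1,11,11,10] mem=[0,0,10,0]
After op 15 (+): stack=[1,11,21] mem=[0,0,10,0]
After op 16 (RCL M2): stack=[1,11,21,10] mem=[0,0,10,0]
After op 17 (RCL M3): stack=[1,11,21,10,0] mem=[0,0,10,0]
After op 18 (dup): stack=[1,11,21,10,0,0] mem=[0,0,10,0]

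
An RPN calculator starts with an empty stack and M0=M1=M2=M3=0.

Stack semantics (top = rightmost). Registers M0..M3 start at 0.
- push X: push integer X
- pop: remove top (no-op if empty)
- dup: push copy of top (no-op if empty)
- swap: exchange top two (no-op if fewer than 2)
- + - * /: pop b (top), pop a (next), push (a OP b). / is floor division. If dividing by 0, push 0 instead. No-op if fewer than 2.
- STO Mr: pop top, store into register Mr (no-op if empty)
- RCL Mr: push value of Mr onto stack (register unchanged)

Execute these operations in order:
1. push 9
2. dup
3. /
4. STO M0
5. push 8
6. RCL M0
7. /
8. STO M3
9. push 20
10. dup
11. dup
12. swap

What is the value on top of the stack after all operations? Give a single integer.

Answer: 20

Derivation:
After op 1 (push 9): stack=[9] mem=[0,0,0,0]
After op 2 (dup): stack=[9,9] mem=[0,0,0,0]
After op 3 (/): stack=[1] mem=[0,0,0,0]
After op 4 (STO M0): stack=[empty] mem=[1,0,0,0]
After op 5 (push 8): stack=[8] mem=[1,0,0,0]
After op 6 (RCL M0): stack=[8,1] mem=[1,0,0,0]
After op 7 (/): stack=[8] mem=[1,0,0,0]
After op 8 (STO M3): stack=[empty] mem=[1,0,0,8]
After op 9 (push 20): stack=[20] mem=[1,0,0,8]
After op 10 (dup): stack=[20,20] mem=[1,0,0,8]
After op 11 (dup): stack=[20,20,20] mem=[1,0,0,8]
After op 12 (swap): stack=[20,20,20] mem=[1,0,0,8]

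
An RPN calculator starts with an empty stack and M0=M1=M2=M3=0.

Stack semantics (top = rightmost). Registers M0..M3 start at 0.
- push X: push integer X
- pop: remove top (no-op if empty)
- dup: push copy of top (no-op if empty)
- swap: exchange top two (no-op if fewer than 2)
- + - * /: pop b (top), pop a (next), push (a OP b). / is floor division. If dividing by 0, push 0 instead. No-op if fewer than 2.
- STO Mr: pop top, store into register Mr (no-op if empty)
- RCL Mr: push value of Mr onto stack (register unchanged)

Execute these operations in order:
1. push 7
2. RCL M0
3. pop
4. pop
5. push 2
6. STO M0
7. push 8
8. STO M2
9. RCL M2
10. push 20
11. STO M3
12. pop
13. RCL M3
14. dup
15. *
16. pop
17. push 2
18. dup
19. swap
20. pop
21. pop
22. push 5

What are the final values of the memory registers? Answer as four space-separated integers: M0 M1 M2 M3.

Answer: 2 0 8 20

Derivation:
After op 1 (push 7): stack=[7] mem=[0,0,0,0]
After op 2 (RCL M0): stack=[7,0] mem=[0,0,0,0]
After op 3 (pop): stack=[7] mem=[0,0,0,0]
After op 4 (pop): stack=[empty] mem=[0,0,0,0]
After op 5 (push 2): stack=[2] mem=[0,0,0,0]
After op 6 (STO M0): stack=[empty] mem=[2,0,0,0]
After op 7 (push 8): stack=[8] mem=[2,0,0,0]
After op 8 (STO M2): stack=[empty] mem=[2,0,8,0]
After op 9 (RCL M2): stack=[8] mem=[2,0,8,0]
After op 10 (push 20): stack=[8,20] mem=[2,0,8,0]
After op 11 (STO M3): stack=[8] mem=[2,0,8,20]
After op 12 (pop): stack=[empty] mem=[2,0,8,20]
After op 13 (RCL M3): stack=[20] mem=[2,0,8,20]
After op 14 (dup): stack=[20,20] mem=[2,0,8,20]
After op 15 (*): stack=[400] mem=[2,0,8,20]
After op 16 (pop): stack=[empty] mem=[2,0,8,20]
After op 17 (push 2): stack=[2] mem=[2,0,8,20]
After op 18 (dup): stack=[2,2] mem=[2,0,8,20]
After op 19 (swap): stack=[2,2] mem=[2,0,8,20]
After op 20 (pop): stack=[2] mem=[2,0,8,20]
After op 21 (pop): stack=[empty] mem=[2,0,8,20]
After op 22 (push 5): stack=[5] mem=[2,0,8,20]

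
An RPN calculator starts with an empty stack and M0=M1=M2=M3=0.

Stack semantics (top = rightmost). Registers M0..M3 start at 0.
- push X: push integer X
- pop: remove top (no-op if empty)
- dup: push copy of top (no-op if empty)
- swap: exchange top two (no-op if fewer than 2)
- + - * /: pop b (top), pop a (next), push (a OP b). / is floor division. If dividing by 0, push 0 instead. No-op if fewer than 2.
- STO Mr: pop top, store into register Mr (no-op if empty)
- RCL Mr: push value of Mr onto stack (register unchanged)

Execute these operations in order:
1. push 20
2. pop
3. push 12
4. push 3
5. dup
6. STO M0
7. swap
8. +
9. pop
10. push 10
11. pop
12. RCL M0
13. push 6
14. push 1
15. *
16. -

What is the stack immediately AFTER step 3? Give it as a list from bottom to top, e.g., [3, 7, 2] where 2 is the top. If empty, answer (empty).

After op 1 (push 20): stack=[20] mem=[0,0,0,0]
After op 2 (pop): stack=[empty] mem=[0,0,0,0]
After op 3 (push 12): stack=[12] mem=[0,0,0,0]

[12]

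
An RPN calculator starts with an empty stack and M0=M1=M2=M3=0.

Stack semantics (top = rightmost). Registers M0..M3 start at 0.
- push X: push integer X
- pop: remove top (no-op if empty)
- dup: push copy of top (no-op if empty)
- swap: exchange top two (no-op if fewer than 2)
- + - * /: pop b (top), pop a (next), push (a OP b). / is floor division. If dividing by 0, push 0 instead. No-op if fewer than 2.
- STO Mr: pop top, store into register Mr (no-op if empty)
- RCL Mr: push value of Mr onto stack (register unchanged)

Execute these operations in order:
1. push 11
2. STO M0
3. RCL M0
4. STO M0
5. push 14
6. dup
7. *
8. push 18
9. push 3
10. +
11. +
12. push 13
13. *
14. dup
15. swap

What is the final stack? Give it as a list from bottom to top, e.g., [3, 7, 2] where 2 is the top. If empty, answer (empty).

Answer: [2821, 2821]

Derivation:
After op 1 (push 11): stack=[11] mem=[0,0,0,0]
After op 2 (STO M0): stack=[empty] mem=[11,0,0,0]
After op 3 (RCL M0): stack=[11] mem=[11,0,0,0]
After op 4 (STO M0): stack=[empty] mem=[11,0,0,0]
After op 5 (push 14): stack=[14] mem=[11,0,0,0]
After op 6 (dup): stack=[14,14] mem=[11,0,0,0]
After op 7 (*): stack=[196] mem=[11,0,0,0]
After op 8 (push 18): stack=[196,18] mem=[11,0,0,0]
After op 9 (push 3): stack=[196,18,3] mem=[11,0,0,0]
After op 10 (+): stack=[196,21] mem=[11,0,0,0]
After op 11 (+): stack=[217] mem=[11,0,0,0]
After op 12 (push 13): stack=[217,13] mem=[11,0,0,0]
After op 13 (*): stack=[2821] mem=[11,0,0,0]
After op 14 (dup): stack=[2821,2821] mem=[11,0,0,0]
After op 15 (swap): stack=[2821,2821] mem=[11,0,0,0]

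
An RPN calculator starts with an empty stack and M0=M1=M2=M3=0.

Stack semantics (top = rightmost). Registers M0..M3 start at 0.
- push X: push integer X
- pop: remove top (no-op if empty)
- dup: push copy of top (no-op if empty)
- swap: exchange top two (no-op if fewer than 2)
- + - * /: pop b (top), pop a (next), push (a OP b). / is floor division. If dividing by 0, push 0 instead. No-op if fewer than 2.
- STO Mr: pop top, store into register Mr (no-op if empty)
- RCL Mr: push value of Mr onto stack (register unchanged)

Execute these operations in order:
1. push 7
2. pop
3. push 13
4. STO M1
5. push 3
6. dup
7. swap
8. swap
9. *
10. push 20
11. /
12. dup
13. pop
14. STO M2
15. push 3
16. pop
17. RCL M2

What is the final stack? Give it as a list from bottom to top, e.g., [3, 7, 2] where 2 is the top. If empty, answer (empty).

After op 1 (push 7): stack=[7] mem=[0,0,0,0]
After op 2 (pop): stack=[empty] mem=[0,0,0,0]
After op 3 (push 13): stack=[13] mem=[0,0,0,0]
After op 4 (STO M1): stack=[empty] mem=[0,13,0,0]
After op 5 (push 3): stack=[3] mem=[0,13,0,0]
After op 6 (dup): stack=[3,3] mem=[0,13,0,0]
After op 7 (swap): stack=[3,3] mem=[0,13,0,0]
After op 8 (swap): stack=[3,3] mem=[0,13,0,0]
After op 9 (*): stack=[9] mem=[0,13,0,0]
After op 10 (push 20): stack=[9,20] mem=[0,13,0,0]
After op 11 (/): stack=[0] mem=[0,13,0,0]
After op 12 (dup): stack=[0,0] mem=[0,13,0,0]
After op 13 (pop): stack=[0] mem=[0,13,0,0]
After op 14 (STO M2): stack=[empty] mem=[0,13,0,0]
After op 15 (push 3): stack=[3] mem=[0,13,0,0]
After op 16 (pop): stack=[empty] mem=[0,13,0,0]
After op 17 (RCL M2): stack=[0] mem=[0,13,0,0]

Answer: [0]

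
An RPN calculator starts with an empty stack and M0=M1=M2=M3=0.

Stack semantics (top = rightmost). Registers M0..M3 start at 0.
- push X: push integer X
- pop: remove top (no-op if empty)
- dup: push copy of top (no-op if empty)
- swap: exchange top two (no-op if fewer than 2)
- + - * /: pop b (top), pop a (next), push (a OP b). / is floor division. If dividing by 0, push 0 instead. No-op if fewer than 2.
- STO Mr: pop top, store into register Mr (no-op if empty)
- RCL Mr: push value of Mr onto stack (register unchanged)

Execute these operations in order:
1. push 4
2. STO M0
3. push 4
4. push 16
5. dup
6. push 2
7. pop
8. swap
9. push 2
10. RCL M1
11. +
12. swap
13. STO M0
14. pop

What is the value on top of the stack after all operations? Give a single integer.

After op 1 (push 4): stack=[4] mem=[0,0,0,0]
After op 2 (STO M0): stack=[empty] mem=[4,0,0,0]
After op 3 (push 4): stack=[4] mem=[4,0,0,0]
After op 4 (push 16): stack=[4,16] mem=[4,0,0,0]
After op 5 (dup): stack=[4,16,16] mem=[4,0,0,0]
After op 6 (push 2): stack=[4,16,16,2] mem=[4,0,0,0]
After op 7 (pop): stack=[4,16,16] mem=[4,0,0,0]
After op 8 (swap): stack=[4,16,16] mem=[4,0,0,0]
After op 9 (push 2): stack=[4,16,16,2] mem=[4,0,0,0]
After op 10 (RCL M1): stack=[4,16,16,2,0] mem=[4,0,0,0]
After op 11 (+): stack=[4,16,16,2] mem=[4,0,0,0]
After op 12 (swap): stack=[4,16,2,16] mem=[4,0,0,0]
After op 13 (STO M0): stack=[4,16,2] mem=[16,0,0,0]
After op 14 (pop): stack=[4,16] mem=[16,0,0,0]

Answer: 16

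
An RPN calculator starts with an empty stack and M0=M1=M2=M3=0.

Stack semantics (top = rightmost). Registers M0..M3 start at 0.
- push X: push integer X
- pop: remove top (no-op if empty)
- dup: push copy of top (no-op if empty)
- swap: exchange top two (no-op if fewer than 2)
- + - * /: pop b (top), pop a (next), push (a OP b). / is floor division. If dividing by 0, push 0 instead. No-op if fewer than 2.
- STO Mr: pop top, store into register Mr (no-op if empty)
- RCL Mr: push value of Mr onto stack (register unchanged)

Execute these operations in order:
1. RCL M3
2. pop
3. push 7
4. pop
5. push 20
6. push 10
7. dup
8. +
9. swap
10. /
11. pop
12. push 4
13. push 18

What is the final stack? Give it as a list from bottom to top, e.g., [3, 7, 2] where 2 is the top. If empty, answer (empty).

After op 1 (RCL M3): stack=[0] mem=[0,0,0,0]
After op 2 (pop): stack=[empty] mem=[0,0,0,0]
After op 3 (push 7): stack=[7] mem=[0,0,0,0]
After op 4 (pop): stack=[empty] mem=[0,0,0,0]
After op 5 (push 20): stack=[20] mem=[0,0,0,0]
After op 6 (push 10): stack=[20,10] mem=[0,0,0,0]
After op 7 (dup): stack=[20,10,10] mem=[0,0,0,0]
After op 8 (+): stack=[20,20] mem=[0,0,0,0]
After op 9 (swap): stack=[20,20] mem=[0,0,0,0]
After op 10 (/): stack=[1] mem=[0,0,0,0]
After op 11 (pop): stack=[empty] mem=[0,0,0,0]
After op 12 (push 4): stack=[4] mem=[0,0,0,0]
After op 13 (push 18): stack=[4,18] mem=[0,0,0,0]

Answer: [4, 18]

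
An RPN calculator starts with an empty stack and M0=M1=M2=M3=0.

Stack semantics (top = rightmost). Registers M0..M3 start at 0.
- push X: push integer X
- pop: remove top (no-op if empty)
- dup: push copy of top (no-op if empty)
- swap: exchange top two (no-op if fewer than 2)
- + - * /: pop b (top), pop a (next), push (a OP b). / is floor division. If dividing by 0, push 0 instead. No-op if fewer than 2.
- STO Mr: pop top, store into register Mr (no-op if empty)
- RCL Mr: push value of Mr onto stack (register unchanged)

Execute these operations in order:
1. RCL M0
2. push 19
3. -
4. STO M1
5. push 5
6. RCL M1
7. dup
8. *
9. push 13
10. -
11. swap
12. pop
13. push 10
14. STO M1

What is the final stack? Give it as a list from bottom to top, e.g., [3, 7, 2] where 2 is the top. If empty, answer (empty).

After op 1 (RCL M0): stack=[0] mem=[0,0,0,0]
After op 2 (push 19): stack=[0,19] mem=[0,0,0,0]
After op 3 (-): stack=[-19] mem=[0,0,0,0]
After op 4 (STO M1): stack=[empty] mem=[0,-19,0,0]
After op 5 (push 5): stack=[5] mem=[0,-19,0,0]
After op 6 (RCL M1): stack=[5,-19] mem=[0,-19,0,0]
After op 7 (dup): stack=[5,-19,-19] mem=[0,-19,0,0]
After op 8 (*): stack=[5,361] mem=[0,-19,0,0]
After op 9 (push 13): stack=[5,361,13] mem=[0,-19,0,0]
After op 10 (-): stack=[5,348] mem=[0,-19,0,0]
After op 11 (swap): stack=[348,5] mem=[0,-19,0,0]
After op 12 (pop): stack=[348] mem=[0,-19,0,0]
After op 13 (push 10): stack=[348,10] mem=[0,-19,0,0]
After op 14 (STO M1): stack=[348] mem=[0,10,0,0]

Answer: [348]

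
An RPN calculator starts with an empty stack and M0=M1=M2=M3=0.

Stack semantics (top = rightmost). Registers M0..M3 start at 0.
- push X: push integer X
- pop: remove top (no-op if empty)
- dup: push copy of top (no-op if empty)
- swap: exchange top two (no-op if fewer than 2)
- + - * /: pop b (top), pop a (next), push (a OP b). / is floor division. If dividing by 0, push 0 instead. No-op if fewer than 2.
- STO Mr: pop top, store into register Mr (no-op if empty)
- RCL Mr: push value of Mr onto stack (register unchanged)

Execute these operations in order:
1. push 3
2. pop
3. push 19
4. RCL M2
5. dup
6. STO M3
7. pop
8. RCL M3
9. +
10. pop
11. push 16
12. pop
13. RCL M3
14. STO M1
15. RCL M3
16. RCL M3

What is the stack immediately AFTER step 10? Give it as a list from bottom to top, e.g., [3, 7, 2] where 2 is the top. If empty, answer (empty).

After op 1 (push 3): stack=[3] mem=[0,0,0,0]
After op 2 (pop): stack=[empty] mem=[0,0,0,0]
After op 3 (push 19): stack=[19] mem=[0,0,0,0]
After op 4 (RCL M2): stack=[19,0] mem=[0,0,0,0]
After op 5 (dup): stack=[19,0,0] mem=[0,0,0,0]
After op 6 (STO M3): stack=[19,0] mem=[0,0,0,0]
After op 7 (pop): stack=[19] mem=[0,0,0,0]
After op 8 (RCL M3): stack=[19,0] mem=[0,0,0,0]
After op 9 (+): stack=[19] mem=[0,0,0,0]
After op 10 (pop): stack=[empty] mem=[0,0,0,0]

(empty)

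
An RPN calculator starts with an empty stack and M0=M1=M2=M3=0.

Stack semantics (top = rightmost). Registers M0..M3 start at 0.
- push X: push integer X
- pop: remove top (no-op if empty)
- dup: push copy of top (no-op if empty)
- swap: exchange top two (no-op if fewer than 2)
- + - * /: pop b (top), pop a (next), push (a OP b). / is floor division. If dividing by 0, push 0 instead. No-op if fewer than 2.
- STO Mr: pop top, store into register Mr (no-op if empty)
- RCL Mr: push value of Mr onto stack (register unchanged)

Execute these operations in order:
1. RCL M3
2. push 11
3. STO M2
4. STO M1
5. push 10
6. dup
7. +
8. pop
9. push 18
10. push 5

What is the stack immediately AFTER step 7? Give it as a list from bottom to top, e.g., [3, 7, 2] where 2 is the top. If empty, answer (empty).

After op 1 (RCL M3): stack=[0] mem=[0,0,0,0]
After op 2 (push 11): stack=[0,11] mem=[0,0,0,0]
After op 3 (STO M2): stack=[0] mem=[0,0,11,0]
After op 4 (STO M1): stack=[empty] mem=[0,0,11,0]
After op 5 (push 10): stack=[10] mem=[0,0,11,0]
After op 6 (dup): stack=[10,10] mem=[0,0,11,0]
After op 7 (+): stack=[20] mem=[0,0,11,0]

[20]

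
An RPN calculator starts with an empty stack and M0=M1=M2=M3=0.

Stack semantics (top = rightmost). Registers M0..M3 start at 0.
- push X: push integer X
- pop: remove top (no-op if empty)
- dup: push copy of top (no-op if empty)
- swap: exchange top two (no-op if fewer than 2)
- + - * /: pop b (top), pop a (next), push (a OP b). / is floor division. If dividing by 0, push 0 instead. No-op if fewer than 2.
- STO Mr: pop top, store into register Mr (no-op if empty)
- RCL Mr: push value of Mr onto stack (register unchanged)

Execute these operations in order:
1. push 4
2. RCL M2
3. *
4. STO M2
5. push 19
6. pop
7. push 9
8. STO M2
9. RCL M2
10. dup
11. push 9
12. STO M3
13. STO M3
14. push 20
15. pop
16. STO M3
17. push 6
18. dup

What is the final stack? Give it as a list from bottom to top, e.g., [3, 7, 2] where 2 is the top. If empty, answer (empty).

Answer: [6, 6]

Derivation:
After op 1 (push 4): stack=[4] mem=[0,0,0,0]
After op 2 (RCL M2): stack=[4,0] mem=[0,0,0,0]
After op 3 (*): stack=[0] mem=[0,0,0,0]
After op 4 (STO M2): stack=[empty] mem=[0,0,0,0]
After op 5 (push 19): stack=[19] mem=[0,0,0,0]
After op 6 (pop): stack=[empty] mem=[0,0,0,0]
After op 7 (push 9): stack=[9] mem=[0,0,0,0]
After op 8 (STO M2): stack=[empty] mem=[0,0,9,0]
After op 9 (RCL M2): stack=[9] mem=[0,0,9,0]
After op 10 (dup): stack=[9,9] mem=[0,0,9,0]
After op 11 (push 9): stack=[9,9,9] mem=[0,0,9,0]
After op 12 (STO M3): stack=[9,9] mem=[0,0,9,9]
After op 13 (STO M3): stack=[9] mem=[0,0,9,9]
After op 14 (push 20): stack=[9,20] mem=[0,0,9,9]
After op 15 (pop): stack=[9] mem=[0,0,9,9]
After op 16 (STO M3): stack=[empty] mem=[0,0,9,9]
After op 17 (push 6): stack=[6] mem=[0,0,9,9]
After op 18 (dup): stack=[6,6] mem=[0,0,9,9]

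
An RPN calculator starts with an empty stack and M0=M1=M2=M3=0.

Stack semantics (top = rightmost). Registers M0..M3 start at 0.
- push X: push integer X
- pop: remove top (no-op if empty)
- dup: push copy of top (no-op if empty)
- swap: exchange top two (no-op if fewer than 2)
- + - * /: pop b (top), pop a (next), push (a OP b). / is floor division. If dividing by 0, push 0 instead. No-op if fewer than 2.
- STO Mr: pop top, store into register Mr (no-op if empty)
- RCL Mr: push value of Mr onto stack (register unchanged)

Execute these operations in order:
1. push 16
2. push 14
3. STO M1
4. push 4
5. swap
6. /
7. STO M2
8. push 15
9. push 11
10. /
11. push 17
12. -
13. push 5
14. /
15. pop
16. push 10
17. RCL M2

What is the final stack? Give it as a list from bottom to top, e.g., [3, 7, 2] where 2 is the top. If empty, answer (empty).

After op 1 (push 16): stack=[16] mem=[0,0,0,0]
After op 2 (push 14): stack=[16,14] mem=[0,0,0,0]
After op 3 (STO M1): stack=[16] mem=[0,14,0,0]
After op 4 (push 4): stack=[16,4] mem=[0,14,0,0]
After op 5 (swap): stack=[4,16] mem=[0,14,0,0]
After op 6 (/): stack=[0] mem=[0,14,0,0]
After op 7 (STO M2): stack=[empty] mem=[0,14,0,0]
After op 8 (push 15): stack=[15] mem=[0,14,0,0]
After op 9 (push 11): stack=[15,11] mem=[0,14,0,0]
After op 10 (/): stack=[1] mem=[0,14,0,0]
After op 11 (push 17): stack=[1,17] mem=[0,14,0,0]
After op 12 (-): stack=[-16] mem=[0,14,0,0]
After op 13 (push 5): stack=[-16,5] mem=[0,14,0,0]
After op 14 (/): stack=[-4] mem=[0,14,0,0]
After op 15 (pop): stack=[empty] mem=[0,14,0,0]
After op 16 (push 10): stack=[10] mem=[0,14,0,0]
After op 17 (RCL M2): stack=[10,0] mem=[0,14,0,0]

Answer: [10, 0]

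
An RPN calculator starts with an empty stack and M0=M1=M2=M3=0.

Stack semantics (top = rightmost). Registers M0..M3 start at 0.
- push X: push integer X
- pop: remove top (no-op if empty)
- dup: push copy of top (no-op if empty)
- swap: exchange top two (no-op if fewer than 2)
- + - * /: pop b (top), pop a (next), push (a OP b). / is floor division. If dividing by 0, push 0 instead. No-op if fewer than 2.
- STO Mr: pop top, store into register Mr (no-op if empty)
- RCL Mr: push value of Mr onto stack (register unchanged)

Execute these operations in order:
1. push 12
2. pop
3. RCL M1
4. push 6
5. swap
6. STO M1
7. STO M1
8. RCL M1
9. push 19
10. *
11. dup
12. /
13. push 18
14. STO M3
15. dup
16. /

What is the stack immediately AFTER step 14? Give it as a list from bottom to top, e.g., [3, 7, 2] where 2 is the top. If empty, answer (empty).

After op 1 (push 12): stack=[12] mem=[0,0,0,0]
After op 2 (pop): stack=[empty] mem=[0,0,0,0]
After op 3 (RCL M1): stack=[0] mem=[0,0,0,0]
After op 4 (push 6): stack=[0,6] mem=[0,0,0,0]
After op 5 (swap): stack=[6,0] mem=[0,0,0,0]
After op 6 (STO M1): stack=[6] mem=[0,0,0,0]
After op 7 (STO M1): stack=[empty] mem=[0,6,0,0]
After op 8 (RCL M1): stack=[6] mem=[0,6,0,0]
After op 9 (push 19): stack=[6,19] mem=[0,6,0,0]
After op 10 (*): stack=[114] mem=[0,6,0,0]
After op 11 (dup): stack=[114,114] mem=[0,6,0,0]
After op 12 (/): stack=[1] mem=[0,6,0,0]
After op 13 (push 18): stack=[1,18] mem=[0,6,0,0]
After op 14 (STO M3): stack=[1] mem=[0,6,0,18]

[1]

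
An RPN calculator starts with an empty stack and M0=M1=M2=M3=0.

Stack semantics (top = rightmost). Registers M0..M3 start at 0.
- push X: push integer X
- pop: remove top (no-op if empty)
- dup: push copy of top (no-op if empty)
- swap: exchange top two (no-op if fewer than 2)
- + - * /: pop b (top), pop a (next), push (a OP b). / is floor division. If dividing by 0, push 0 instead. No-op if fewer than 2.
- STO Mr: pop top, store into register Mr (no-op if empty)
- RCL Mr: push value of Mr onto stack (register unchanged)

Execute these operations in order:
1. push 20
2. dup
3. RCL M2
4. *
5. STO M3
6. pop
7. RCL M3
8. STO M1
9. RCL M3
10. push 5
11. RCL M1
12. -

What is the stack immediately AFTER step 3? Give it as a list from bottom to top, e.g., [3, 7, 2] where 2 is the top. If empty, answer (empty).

After op 1 (push 20): stack=[20] mem=[0,0,0,0]
After op 2 (dup): stack=[20,20] mem=[0,0,0,0]
After op 3 (RCL M2): stack=[20,20,0] mem=[0,0,0,0]

[20, 20, 0]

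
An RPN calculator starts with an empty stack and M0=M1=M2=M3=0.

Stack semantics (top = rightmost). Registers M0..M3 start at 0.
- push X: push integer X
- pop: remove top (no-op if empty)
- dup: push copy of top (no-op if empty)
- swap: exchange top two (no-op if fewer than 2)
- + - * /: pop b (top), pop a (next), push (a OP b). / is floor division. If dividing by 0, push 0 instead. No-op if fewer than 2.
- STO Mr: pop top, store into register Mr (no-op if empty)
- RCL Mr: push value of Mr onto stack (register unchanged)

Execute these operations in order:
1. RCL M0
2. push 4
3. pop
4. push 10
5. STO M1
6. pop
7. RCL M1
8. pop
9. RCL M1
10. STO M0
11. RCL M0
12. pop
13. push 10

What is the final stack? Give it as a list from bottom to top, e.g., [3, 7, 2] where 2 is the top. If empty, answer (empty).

Answer: [10]

Derivation:
After op 1 (RCL M0): stack=[0] mem=[0,0,0,0]
After op 2 (push 4): stack=[0,4] mem=[0,0,0,0]
After op 3 (pop): stack=[0] mem=[0,0,0,0]
After op 4 (push 10): stack=[0,10] mem=[0,0,0,0]
After op 5 (STO M1): stack=[0] mem=[0,10,0,0]
After op 6 (pop): stack=[empty] mem=[0,10,0,0]
After op 7 (RCL M1): stack=[10] mem=[0,10,0,0]
After op 8 (pop): stack=[empty] mem=[0,10,0,0]
After op 9 (RCL M1): stack=[10] mem=[0,10,0,0]
After op 10 (STO M0): stack=[empty] mem=[10,10,0,0]
After op 11 (RCL M0): stack=[10] mem=[10,10,0,0]
After op 12 (pop): stack=[empty] mem=[10,10,0,0]
After op 13 (push 10): stack=[10] mem=[10,10,0,0]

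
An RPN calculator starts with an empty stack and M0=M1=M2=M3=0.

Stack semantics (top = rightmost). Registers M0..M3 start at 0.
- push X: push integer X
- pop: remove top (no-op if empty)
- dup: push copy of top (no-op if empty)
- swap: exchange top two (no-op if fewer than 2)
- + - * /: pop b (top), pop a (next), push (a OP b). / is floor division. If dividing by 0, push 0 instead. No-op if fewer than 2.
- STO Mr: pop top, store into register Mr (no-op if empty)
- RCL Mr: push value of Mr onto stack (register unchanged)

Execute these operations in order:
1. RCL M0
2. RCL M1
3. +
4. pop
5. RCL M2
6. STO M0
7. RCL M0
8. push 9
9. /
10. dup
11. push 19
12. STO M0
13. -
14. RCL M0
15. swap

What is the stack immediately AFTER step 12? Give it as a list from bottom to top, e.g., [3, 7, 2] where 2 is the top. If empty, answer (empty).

After op 1 (RCL M0): stack=[0] mem=[0,0,0,0]
After op 2 (RCL M1): stack=[0,0] mem=[0,0,0,0]
After op 3 (+): stack=[0] mem=[0,0,0,0]
After op 4 (pop): stack=[empty] mem=[0,0,0,0]
After op 5 (RCL M2): stack=[0] mem=[0,0,0,0]
After op 6 (STO M0): stack=[empty] mem=[0,0,0,0]
After op 7 (RCL M0): stack=[0] mem=[0,0,0,0]
After op 8 (push 9): stack=[0,9] mem=[0,0,0,0]
After op 9 (/): stack=[0] mem=[0,0,0,0]
After op 10 (dup): stack=[0,0] mem=[0,0,0,0]
After op 11 (push 19): stack=[0,0,19] mem=[0,0,0,0]
After op 12 (STO M0): stack=[0,0] mem=[19,0,0,0]

[0, 0]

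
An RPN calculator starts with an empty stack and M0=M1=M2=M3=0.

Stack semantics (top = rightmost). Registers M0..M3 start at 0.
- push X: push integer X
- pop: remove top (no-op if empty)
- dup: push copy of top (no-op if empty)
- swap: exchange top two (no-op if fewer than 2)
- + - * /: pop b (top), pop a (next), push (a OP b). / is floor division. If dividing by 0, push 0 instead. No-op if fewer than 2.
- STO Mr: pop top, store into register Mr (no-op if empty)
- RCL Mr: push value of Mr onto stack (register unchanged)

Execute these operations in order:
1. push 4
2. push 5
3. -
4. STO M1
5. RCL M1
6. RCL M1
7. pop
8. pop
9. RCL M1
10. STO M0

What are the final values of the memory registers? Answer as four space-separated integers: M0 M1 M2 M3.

Answer: -1 -1 0 0

Derivation:
After op 1 (push 4): stack=[4] mem=[0,0,0,0]
After op 2 (push 5): stack=[4,5] mem=[0,0,0,0]
After op 3 (-): stack=[-1] mem=[0,0,0,0]
After op 4 (STO M1): stack=[empty] mem=[0,-1,0,0]
After op 5 (RCL M1): stack=[-1] mem=[0,-1,0,0]
After op 6 (RCL M1): stack=[-1,-1] mem=[0,-1,0,0]
After op 7 (pop): stack=[-1] mem=[0,-1,0,0]
After op 8 (pop): stack=[empty] mem=[0,-1,0,0]
After op 9 (RCL M1): stack=[-1] mem=[0,-1,0,0]
After op 10 (STO M0): stack=[empty] mem=[-1,-1,0,0]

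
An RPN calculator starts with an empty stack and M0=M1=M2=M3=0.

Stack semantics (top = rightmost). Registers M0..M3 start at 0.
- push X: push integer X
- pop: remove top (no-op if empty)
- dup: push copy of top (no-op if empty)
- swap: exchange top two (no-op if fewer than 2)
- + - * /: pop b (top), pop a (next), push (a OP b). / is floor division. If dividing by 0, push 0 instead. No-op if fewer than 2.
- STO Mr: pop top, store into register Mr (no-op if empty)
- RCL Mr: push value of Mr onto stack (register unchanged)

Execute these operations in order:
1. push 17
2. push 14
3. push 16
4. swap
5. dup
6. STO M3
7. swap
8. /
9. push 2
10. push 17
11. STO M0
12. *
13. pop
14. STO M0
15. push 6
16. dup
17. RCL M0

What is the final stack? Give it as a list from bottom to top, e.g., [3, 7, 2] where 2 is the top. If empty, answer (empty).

Answer: [6, 6, 17]

Derivation:
After op 1 (push 17): stack=[17] mem=[0,0,0,0]
After op 2 (push 14): stack=[17,14] mem=[0,0,0,0]
After op 3 (push 16): stack=[17,14,16] mem=[0,0,0,0]
After op 4 (swap): stack=[17,16,14] mem=[0,0,0,0]
After op 5 (dup): stack=[17,16,14,14] mem=[0,0,0,0]
After op 6 (STO M3): stack=[17,16,14] mem=[0,0,0,14]
After op 7 (swap): stack=[17,14,16] mem=[0,0,0,14]
After op 8 (/): stack=[17,0] mem=[0,0,0,14]
After op 9 (push 2): stack=[17,0,2] mem=[0,0,0,14]
After op 10 (push 17): stack=[17,0,2,17] mem=[0,0,0,14]
After op 11 (STO M0): stack=[17,0,2] mem=[17,0,0,14]
After op 12 (*): stack=[17,0] mem=[17,0,0,14]
After op 13 (pop): stack=[17] mem=[17,0,0,14]
After op 14 (STO M0): stack=[empty] mem=[17,0,0,14]
After op 15 (push 6): stack=[6] mem=[17,0,0,14]
After op 16 (dup): stack=[6,6] mem=[17,0,0,14]
After op 17 (RCL M0): stack=[6,6,17] mem=[17,0,0,14]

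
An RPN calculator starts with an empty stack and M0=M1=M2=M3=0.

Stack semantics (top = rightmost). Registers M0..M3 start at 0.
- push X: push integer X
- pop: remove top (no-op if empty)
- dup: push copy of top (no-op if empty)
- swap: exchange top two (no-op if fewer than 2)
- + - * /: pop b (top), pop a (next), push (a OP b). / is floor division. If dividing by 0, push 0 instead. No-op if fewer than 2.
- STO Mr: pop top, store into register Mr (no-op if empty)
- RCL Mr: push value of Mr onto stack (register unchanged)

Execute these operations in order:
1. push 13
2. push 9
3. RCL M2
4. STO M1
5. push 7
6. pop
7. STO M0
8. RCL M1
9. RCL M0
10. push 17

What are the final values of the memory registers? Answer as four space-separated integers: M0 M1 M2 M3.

Answer: 9 0 0 0

Derivation:
After op 1 (push 13): stack=[13] mem=[0,0,0,0]
After op 2 (push 9): stack=[13,9] mem=[0,0,0,0]
After op 3 (RCL M2): stack=[13,9,0] mem=[0,0,0,0]
After op 4 (STO M1): stack=[13,9] mem=[0,0,0,0]
After op 5 (push 7): stack=[13,9,7] mem=[0,0,0,0]
After op 6 (pop): stack=[13,9] mem=[0,0,0,0]
After op 7 (STO M0): stack=[13] mem=[9,0,0,0]
After op 8 (RCL M1): stack=[13,0] mem=[9,0,0,0]
After op 9 (RCL M0): stack=[13,0,9] mem=[9,0,0,0]
After op 10 (push 17): stack=[13,0,9,17] mem=[9,0,0,0]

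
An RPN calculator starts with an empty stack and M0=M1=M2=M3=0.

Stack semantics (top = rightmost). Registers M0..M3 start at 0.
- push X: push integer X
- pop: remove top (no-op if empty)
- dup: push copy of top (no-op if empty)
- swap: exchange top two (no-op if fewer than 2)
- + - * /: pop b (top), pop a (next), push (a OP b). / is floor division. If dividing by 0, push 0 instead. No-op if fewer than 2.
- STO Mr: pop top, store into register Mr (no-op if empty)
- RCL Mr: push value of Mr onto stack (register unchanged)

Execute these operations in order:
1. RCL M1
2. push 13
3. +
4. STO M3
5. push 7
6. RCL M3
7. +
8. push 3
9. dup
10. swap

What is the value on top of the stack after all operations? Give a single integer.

After op 1 (RCL M1): stack=[0] mem=[0,0,0,0]
After op 2 (push 13): stack=[0,13] mem=[0,0,0,0]
After op 3 (+): stack=[13] mem=[0,0,0,0]
After op 4 (STO M3): stack=[empty] mem=[0,0,0,13]
After op 5 (push 7): stack=[7] mem=[0,0,0,13]
After op 6 (RCL M3): stack=[7,13] mem=[0,0,0,13]
After op 7 (+): stack=[20] mem=[0,0,0,13]
After op 8 (push 3): stack=[20,3] mem=[0,0,0,13]
After op 9 (dup): stack=[20,3,3] mem=[0,0,0,13]
After op 10 (swap): stack=[20,3,3] mem=[0,0,0,13]

Answer: 3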